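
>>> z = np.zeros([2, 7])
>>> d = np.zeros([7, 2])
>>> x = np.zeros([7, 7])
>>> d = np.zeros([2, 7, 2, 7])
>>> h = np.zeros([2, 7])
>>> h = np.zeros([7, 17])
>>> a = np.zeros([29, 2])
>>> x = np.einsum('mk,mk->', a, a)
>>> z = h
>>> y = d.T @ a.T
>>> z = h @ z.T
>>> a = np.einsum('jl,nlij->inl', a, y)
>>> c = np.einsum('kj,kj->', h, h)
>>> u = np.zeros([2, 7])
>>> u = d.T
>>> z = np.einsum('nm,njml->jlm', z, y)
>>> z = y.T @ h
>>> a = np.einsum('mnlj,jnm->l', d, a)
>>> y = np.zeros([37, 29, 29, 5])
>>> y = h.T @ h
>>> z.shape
(29, 7, 2, 17)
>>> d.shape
(2, 7, 2, 7)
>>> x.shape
()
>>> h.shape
(7, 17)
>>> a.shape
(2,)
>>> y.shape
(17, 17)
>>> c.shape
()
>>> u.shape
(7, 2, 7, 2)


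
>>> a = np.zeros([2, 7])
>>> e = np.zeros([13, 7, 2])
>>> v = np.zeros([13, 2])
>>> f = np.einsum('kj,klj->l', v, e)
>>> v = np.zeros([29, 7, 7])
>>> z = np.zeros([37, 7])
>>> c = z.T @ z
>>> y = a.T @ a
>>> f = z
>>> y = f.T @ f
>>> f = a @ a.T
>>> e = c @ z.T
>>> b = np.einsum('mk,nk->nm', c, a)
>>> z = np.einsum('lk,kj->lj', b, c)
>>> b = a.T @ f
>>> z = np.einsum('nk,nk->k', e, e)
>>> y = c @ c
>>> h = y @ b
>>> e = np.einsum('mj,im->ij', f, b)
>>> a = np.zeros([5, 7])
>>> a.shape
(5, 7)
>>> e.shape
(7, 2)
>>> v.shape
(29, 7, 7)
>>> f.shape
(2, 2)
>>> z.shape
(37,)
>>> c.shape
(7, 7)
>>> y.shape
(7, 7)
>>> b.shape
(7, 2)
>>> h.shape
(7, 2)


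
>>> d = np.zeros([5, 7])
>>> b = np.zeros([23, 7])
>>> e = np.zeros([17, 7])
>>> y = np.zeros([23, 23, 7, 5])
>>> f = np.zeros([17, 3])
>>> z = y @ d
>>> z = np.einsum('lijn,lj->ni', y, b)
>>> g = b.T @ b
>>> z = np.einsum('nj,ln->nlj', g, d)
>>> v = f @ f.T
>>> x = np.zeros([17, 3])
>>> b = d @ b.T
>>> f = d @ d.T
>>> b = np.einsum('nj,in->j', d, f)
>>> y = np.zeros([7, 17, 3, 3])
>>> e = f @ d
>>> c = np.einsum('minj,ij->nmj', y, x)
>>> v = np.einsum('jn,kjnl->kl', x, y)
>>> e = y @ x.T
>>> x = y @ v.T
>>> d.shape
(5, 7)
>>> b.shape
(7,)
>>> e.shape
(7, 17, 3, 17)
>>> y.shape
(7, 17, 3, 3)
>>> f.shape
(5, 5)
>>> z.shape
(7, 5, 7)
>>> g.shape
(7, 7)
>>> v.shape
(7, 3)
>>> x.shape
(7, 17, 3, 7)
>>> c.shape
(3, 7, 3)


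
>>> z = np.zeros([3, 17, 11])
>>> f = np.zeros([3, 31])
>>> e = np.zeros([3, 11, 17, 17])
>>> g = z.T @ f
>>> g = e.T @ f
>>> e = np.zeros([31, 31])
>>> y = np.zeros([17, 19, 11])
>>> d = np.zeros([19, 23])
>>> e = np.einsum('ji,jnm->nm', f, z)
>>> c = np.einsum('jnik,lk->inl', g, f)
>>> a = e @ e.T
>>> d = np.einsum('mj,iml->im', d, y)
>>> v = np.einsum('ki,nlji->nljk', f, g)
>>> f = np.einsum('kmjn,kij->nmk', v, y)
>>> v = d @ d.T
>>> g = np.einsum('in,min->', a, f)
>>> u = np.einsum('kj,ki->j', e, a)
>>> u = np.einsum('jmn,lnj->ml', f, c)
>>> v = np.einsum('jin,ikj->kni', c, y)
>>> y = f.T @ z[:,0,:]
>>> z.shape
(3, 17, 11)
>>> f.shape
(3, 17, 17)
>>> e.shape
(17, 11)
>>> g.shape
()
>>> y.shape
(17, 17, 11)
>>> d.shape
(17, 19)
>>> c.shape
(11, 17, 3)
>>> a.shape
(17, 17)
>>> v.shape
(19, 3, 17)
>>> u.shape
(17, 11)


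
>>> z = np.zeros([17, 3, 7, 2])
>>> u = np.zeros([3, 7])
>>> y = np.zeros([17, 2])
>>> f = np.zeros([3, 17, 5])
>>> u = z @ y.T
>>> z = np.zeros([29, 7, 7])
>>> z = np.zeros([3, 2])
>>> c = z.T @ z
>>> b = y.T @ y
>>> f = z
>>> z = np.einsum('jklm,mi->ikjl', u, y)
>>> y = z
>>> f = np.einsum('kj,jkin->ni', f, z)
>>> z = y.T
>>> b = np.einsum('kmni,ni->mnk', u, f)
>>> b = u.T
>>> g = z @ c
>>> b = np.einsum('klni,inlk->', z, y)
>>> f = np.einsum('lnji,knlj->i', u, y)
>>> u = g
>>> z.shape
(7, 17, 3, 2)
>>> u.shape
(7, 17, 3, 2)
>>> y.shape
(2, 3, 17, 7)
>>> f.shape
(17,)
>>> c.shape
(2, 2)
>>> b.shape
()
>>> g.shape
(7, 17, 3, 2)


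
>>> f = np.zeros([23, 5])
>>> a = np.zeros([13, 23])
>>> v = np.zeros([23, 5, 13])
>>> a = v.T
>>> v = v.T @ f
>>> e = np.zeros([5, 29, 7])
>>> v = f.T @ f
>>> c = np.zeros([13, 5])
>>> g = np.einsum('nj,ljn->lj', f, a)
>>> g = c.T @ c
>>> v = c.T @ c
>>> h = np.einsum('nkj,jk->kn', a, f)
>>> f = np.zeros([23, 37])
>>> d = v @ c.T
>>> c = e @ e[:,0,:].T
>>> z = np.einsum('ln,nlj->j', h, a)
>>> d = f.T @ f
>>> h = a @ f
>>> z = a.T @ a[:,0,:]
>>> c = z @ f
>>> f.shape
(23, 37)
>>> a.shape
(13, 5, 23)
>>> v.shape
(5, 5)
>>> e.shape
(5, 29, 7)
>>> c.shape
(23, 5, 37)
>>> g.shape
(5, 5)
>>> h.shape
(13, 5, 37)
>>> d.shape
(37, 37)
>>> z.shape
(23, 5, 23)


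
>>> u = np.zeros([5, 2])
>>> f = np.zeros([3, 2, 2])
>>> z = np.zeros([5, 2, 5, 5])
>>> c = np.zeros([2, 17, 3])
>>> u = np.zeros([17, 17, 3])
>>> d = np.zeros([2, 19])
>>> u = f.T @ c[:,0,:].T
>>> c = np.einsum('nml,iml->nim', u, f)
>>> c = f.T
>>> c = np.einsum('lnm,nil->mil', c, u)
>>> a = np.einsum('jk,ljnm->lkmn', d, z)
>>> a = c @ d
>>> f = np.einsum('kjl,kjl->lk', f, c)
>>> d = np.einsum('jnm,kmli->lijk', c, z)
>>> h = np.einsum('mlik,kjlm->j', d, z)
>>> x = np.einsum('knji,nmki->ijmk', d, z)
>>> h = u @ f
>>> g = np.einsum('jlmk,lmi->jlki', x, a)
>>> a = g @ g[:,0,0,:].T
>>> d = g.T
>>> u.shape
(2, 2, 2)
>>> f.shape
(2, 3)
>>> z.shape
(5, 2, 5, 5)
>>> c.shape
(3, 2, 2)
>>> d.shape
(19, 5, 3, 5)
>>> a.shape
(5, 3, 5, 5)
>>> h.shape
(2, 2, 3)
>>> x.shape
(5, 3, 2, 5)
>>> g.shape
(5, 3, 5, 19)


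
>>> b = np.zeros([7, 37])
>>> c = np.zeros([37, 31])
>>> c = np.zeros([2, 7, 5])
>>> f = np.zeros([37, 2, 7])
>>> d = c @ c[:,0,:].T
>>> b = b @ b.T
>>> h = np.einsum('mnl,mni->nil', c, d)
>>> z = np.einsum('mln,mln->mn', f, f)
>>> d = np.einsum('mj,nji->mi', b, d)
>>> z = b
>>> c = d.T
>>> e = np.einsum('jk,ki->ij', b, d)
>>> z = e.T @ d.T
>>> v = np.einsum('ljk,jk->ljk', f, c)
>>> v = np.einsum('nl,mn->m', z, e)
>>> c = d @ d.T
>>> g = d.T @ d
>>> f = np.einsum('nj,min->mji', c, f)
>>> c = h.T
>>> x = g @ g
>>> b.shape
(7, 7)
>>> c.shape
(5, 2, 7)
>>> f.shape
(37, 7, 2)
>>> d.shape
(7, 2)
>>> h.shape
(7, 2, 5)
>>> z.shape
(7, 7)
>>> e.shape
(2, 7)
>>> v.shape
(2,)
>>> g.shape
(2, 2)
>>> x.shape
(2, 2)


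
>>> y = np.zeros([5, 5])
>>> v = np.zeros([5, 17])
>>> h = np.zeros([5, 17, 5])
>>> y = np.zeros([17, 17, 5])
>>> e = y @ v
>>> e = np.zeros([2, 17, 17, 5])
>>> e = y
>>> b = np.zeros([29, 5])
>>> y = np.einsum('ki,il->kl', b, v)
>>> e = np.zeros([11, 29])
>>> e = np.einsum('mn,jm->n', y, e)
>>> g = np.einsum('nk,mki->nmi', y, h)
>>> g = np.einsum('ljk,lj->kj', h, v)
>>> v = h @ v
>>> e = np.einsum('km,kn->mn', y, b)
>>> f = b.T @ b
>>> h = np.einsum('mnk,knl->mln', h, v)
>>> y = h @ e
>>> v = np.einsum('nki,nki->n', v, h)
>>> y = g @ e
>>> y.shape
(5, 5)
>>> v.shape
(5,)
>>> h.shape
(5, 17, 17)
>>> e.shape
(17, 5)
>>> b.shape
(29, 5)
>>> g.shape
(5, 17)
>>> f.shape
(5, 5)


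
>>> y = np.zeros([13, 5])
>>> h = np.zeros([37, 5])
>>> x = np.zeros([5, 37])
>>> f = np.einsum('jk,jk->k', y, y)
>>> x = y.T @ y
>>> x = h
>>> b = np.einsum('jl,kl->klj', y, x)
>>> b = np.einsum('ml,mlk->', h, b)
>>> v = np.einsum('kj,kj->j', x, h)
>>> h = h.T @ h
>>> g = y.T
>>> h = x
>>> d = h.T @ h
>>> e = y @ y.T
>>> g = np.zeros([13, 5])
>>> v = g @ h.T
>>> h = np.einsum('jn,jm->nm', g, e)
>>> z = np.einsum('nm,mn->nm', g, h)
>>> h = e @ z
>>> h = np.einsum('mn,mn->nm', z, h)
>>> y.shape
(13, 5)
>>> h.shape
(5, 13)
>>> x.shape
(37, 5)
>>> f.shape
(5,)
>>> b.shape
()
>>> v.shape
(13, 37)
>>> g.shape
(13, 5)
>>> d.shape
(5, 5)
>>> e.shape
(13, 13)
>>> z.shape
(13, 5)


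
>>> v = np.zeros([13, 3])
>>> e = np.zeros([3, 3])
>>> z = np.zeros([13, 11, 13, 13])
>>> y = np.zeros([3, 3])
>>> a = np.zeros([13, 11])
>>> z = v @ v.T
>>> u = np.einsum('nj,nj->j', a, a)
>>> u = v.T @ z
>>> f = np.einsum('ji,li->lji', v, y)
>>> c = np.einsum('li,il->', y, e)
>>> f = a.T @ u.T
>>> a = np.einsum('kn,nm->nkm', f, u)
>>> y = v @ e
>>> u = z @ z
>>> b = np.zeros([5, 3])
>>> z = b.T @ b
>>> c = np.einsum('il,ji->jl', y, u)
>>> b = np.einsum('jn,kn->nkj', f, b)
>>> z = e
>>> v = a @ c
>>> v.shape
(3, 11, 3)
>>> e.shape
(3, 3)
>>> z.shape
(3, 3)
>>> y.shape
(13, 3)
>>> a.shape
(3, 11, 13)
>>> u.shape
(13, 13)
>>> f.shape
(11, 3)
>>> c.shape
(13, 3)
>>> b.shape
(3, 5, 11)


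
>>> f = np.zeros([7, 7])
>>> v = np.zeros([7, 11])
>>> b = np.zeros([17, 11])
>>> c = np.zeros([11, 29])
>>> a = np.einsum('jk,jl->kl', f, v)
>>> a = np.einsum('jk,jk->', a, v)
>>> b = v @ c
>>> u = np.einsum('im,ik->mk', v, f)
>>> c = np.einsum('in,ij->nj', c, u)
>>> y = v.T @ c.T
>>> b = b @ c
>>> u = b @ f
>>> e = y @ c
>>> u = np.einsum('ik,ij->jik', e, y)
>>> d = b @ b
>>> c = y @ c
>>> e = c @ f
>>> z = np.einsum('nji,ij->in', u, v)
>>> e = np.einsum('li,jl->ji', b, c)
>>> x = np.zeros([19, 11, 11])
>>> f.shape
(7, 7)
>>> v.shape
(7, 11)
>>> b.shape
(7, 7)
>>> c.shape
(11, 7)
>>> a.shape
()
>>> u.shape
(29, 11, 7)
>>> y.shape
(11, 29)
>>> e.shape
(11, 7)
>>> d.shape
(7, 7)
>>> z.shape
(7, 29)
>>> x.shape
(19, 11, 11)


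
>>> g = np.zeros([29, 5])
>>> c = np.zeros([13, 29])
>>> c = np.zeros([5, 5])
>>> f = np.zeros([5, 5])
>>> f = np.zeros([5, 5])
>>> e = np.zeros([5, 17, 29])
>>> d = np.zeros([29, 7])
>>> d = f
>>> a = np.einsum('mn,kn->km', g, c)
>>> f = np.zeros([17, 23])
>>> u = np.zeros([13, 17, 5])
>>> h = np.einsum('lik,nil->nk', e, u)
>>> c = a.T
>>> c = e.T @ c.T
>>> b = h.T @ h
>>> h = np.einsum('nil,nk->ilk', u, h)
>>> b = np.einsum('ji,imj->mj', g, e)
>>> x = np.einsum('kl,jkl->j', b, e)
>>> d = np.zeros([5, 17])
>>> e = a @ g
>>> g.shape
(29, 5)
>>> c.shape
(29, 17, 29)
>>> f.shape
(17, 23)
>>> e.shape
(5, 5)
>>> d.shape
(5, 17)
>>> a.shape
(5, 29)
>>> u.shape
(13, 17, 5)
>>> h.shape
(17, 5, 29)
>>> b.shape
(17, 29)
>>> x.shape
(5,)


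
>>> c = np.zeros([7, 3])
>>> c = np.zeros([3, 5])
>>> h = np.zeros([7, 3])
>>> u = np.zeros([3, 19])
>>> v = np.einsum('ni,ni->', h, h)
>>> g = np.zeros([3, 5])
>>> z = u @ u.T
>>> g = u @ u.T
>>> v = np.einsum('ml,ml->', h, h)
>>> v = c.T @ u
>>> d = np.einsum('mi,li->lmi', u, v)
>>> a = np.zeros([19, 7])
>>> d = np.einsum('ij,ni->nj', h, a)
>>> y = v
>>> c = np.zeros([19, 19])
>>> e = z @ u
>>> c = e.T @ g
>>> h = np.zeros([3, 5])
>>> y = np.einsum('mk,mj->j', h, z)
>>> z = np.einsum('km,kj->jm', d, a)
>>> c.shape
(19, 3)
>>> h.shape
(3, 5)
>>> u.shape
(3, 19)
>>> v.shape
(5, 19)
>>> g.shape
(3, 3)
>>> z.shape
(7, 3)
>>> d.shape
(19, 3)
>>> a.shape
(19, 7)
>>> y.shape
(3,)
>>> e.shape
(3, 19)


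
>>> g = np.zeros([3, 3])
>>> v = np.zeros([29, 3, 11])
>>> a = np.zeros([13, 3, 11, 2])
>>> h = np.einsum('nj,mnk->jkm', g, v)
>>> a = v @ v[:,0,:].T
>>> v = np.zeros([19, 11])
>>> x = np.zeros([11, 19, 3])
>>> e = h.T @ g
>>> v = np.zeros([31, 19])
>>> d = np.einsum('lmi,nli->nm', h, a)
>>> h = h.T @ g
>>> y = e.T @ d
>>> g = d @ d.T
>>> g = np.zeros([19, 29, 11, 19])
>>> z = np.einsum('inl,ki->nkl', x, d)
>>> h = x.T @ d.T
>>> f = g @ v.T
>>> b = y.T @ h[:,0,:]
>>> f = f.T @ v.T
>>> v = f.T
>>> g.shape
(19, 29, 11, 19)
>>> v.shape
(31, 29, 11, 31)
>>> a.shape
(29, 3, 29)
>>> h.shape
(3, 19, 29)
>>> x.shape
(11, 19, 3)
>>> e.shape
(29, 11, 3)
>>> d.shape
(29, 11)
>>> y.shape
(3, 11, 11)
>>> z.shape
(19, 29, 3)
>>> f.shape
(31, 11, 29, 31)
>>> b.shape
(11, 11, 29)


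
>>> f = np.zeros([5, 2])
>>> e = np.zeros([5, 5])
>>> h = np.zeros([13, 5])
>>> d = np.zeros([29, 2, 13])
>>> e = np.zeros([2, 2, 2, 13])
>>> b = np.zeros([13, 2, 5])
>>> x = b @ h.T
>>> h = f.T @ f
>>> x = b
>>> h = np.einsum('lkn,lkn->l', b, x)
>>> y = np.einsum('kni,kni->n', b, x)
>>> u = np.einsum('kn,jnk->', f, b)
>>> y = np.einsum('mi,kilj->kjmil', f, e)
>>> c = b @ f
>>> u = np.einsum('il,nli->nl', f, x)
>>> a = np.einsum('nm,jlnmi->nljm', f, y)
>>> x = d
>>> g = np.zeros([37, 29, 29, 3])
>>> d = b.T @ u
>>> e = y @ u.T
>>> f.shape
(5, 2)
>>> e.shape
(2, 13, 5, 2, 13)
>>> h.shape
(13,)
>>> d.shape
(5, 2, 2)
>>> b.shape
(13, 2, 5)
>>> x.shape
(29, 2, 13)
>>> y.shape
(2, 13, 5, 2, 2)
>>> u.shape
(13, 2)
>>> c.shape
(13, 2, 2)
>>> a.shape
(5, 13, 2, 2)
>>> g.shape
(37, 29, 29, 3)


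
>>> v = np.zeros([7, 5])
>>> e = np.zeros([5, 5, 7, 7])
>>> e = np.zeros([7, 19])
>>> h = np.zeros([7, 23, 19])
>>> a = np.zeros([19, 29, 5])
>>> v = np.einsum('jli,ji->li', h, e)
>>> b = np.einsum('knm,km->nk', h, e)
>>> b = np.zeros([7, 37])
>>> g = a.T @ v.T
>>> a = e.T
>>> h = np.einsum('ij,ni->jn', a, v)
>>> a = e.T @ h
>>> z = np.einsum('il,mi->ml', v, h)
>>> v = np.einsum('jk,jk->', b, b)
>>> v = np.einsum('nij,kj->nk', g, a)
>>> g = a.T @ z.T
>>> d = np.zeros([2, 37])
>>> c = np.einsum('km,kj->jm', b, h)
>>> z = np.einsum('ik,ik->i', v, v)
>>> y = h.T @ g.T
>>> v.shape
(5, 19)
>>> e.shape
(7, 19)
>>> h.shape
(7, 23)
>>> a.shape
(19, 23)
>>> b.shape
(7, 37)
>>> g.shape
(23, 7)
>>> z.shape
(5,)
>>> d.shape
(2, 37)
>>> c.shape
(23, 37)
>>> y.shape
(23, 23)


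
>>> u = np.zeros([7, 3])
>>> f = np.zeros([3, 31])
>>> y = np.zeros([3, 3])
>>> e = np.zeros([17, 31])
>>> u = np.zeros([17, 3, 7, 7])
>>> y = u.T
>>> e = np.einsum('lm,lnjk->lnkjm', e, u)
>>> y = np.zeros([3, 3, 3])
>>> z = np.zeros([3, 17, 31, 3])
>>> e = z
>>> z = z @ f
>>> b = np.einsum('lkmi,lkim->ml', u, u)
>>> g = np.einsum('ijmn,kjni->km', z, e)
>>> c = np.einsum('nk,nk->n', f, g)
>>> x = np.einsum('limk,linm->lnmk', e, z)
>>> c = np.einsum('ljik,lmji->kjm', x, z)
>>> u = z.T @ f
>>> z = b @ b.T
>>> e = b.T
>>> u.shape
(31, 31, 17, 31)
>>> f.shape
(3, 31)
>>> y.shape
(3, 3, 3)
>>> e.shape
(17, 7)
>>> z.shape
(7, 7)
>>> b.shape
(7, 17)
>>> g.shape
(3, 31)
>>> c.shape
(3, 31, 17)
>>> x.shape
(3, 31, 31, 3)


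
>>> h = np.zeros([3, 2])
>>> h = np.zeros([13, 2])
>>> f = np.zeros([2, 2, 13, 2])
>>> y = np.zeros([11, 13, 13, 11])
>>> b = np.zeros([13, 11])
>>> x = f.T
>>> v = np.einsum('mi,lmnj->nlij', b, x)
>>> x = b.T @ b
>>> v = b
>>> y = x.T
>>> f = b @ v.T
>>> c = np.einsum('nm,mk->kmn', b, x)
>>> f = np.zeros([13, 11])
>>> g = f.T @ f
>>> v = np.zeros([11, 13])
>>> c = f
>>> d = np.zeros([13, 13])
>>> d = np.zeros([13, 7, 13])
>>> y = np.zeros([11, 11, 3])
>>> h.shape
(13, 2)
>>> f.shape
(13, 11)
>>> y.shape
(11, 11, 3)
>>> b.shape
(13, 11)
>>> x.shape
(11, 11)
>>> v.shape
(11, 13)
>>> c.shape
(13, 11)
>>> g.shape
(11, 11)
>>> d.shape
(13, 7, 13)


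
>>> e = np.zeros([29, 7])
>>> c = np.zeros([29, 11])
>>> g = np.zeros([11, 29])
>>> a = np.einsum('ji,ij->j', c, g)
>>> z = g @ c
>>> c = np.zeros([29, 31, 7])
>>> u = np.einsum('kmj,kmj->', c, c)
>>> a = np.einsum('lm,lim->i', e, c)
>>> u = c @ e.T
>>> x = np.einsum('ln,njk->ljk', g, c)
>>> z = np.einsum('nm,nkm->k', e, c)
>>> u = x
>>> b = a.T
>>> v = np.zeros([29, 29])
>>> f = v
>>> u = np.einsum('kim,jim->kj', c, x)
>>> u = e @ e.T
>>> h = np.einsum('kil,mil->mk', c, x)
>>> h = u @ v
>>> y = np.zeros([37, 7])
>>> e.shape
(29, 7)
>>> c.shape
(29, 31, 7)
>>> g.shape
(11, 29)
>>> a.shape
(31,)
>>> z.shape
(31,)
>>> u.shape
(29, 29)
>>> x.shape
(11, 31, 7)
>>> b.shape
(31,)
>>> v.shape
(29, 29)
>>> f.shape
(29, 29)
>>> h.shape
(29, 29)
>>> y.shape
(37, 7)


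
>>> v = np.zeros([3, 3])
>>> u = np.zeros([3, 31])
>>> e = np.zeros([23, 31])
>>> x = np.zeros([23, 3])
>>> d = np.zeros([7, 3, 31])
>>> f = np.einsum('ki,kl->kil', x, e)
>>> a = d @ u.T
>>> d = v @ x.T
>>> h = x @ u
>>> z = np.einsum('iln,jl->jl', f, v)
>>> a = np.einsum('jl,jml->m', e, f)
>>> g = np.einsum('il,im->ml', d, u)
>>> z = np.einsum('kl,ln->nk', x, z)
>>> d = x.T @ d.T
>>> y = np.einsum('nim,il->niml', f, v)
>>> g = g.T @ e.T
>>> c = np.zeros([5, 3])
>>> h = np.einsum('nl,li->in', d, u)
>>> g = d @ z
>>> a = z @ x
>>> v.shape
(3, 3)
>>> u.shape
(3, 31)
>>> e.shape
(23, 31)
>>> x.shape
(23, 3)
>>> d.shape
(3, 3)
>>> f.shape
(23, 3, 31)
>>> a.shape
(3, 3)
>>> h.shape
(31, 3)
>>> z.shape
(3, 23)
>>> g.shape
(3, 23)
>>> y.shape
(23, 3, 31, 3)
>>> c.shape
(5, 3)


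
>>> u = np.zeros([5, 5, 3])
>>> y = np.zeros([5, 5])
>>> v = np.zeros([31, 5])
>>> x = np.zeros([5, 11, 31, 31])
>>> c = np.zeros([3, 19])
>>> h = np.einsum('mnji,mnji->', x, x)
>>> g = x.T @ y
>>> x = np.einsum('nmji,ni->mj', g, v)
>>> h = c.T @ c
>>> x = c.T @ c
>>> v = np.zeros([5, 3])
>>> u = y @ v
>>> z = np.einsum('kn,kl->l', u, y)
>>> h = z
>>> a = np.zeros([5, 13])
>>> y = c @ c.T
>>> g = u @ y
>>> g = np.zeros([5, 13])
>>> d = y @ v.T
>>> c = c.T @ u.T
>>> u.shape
(5, 3)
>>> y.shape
(3, 3)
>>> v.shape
(5, 3)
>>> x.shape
(19, 19)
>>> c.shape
(19, 5)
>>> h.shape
(5,)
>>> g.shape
(5, 13)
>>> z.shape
(5,)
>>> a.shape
(5, 13)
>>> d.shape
(3, 5)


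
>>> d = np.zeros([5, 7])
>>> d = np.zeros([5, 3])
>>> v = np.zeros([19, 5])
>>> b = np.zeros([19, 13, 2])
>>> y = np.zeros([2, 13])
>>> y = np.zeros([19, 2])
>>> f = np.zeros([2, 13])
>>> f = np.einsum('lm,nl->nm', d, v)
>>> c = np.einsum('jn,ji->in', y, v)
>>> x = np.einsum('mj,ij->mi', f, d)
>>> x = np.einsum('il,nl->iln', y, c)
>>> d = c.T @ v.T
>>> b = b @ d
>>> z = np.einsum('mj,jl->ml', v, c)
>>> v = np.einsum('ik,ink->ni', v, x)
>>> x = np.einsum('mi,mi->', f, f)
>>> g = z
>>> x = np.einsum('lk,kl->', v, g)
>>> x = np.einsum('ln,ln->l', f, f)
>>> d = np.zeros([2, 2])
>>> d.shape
(2, 2)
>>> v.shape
(2, 19)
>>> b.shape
(19, 13, 19)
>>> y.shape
(19, 2)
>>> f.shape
(19, 3)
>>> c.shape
(5, 2)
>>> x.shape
(19,)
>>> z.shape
(19, 2)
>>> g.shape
(19, 2)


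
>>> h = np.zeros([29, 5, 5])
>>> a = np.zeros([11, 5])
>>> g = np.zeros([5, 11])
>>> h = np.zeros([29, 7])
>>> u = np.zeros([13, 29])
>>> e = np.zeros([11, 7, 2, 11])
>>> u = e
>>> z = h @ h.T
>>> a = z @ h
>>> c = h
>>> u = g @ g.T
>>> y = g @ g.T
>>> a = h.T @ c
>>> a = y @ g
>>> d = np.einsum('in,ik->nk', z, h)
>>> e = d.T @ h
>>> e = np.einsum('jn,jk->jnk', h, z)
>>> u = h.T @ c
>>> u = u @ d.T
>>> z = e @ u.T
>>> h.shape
(29, 7)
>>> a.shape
(5, 11)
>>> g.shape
(5, 11)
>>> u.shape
(7, 29)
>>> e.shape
(29, 7, 29)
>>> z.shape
(29, 7, 7)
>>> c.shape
(29, 7)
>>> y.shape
(5, 5)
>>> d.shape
(29, 7)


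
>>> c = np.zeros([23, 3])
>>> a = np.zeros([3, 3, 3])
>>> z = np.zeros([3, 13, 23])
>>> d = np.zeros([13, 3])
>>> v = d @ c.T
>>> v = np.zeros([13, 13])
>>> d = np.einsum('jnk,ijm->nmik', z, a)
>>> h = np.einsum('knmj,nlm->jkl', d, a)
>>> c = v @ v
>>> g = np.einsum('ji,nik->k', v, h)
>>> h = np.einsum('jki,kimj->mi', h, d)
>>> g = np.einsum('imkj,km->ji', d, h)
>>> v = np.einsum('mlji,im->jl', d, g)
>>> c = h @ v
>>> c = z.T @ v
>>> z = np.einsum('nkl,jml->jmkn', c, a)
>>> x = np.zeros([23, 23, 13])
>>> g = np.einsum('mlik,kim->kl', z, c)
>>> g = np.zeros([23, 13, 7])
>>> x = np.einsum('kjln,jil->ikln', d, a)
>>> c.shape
(23, 13, 3)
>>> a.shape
(3, 3, 3)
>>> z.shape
(3, 3, 13, 23)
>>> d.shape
(13, 3, 3, 23)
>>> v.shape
(3, 3)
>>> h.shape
(3, 3)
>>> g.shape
(23, 13, 7)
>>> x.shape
(3, 13, 3, 23)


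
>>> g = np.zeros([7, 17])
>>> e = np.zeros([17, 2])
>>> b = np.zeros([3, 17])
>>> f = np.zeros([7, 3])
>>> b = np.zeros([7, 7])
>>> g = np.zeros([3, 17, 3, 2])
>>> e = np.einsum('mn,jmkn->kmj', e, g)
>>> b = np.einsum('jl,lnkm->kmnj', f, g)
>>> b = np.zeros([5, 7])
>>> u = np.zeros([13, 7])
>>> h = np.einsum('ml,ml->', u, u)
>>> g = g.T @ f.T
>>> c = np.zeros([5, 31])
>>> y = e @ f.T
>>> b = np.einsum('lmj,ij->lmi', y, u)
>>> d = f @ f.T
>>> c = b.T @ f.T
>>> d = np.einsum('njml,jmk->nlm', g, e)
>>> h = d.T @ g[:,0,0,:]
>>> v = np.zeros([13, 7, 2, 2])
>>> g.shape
(2, 3, 17, 7)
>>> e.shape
(3, 17, 3)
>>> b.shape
(3, 17, 13)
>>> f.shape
(7, 3)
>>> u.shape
(13, 7)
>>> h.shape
(17, 7, 7)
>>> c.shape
(13, 17, 7)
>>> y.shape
(3, 17, 7)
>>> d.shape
(2, 7, 17)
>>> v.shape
(13, 7, 2, 2)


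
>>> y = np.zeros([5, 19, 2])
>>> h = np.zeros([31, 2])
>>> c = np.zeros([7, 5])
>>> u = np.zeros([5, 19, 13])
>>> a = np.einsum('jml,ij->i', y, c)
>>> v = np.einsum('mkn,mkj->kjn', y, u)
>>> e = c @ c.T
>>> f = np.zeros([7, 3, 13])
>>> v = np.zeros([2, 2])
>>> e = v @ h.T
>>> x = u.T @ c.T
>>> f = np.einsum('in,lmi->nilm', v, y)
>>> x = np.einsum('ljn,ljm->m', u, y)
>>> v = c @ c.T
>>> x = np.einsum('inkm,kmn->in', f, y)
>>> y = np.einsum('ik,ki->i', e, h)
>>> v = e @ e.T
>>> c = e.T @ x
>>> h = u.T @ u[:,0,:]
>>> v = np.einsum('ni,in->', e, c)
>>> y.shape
(2,)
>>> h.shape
(13, 19, 13)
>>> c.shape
(31, 2)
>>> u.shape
(5, 19, 13)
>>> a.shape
(7,)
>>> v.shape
()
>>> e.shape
(2, 31)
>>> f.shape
(2, 2, 5, 19)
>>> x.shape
(2, 2)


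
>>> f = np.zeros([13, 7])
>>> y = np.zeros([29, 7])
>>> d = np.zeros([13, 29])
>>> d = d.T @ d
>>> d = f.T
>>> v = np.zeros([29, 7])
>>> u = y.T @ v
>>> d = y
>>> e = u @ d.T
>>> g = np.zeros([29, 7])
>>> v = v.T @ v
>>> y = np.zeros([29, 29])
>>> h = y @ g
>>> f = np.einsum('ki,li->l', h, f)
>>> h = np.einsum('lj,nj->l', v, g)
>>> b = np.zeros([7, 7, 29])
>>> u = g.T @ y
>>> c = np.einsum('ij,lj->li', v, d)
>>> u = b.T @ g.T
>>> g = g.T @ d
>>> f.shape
(13,)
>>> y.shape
(29, 29)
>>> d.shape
(29, 7)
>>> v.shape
(7, 7)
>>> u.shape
(29, 7, 29)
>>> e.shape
(7, 29)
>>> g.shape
(7, 7)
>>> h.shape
(7,)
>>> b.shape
(7, 7, 29)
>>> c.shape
(29, 7)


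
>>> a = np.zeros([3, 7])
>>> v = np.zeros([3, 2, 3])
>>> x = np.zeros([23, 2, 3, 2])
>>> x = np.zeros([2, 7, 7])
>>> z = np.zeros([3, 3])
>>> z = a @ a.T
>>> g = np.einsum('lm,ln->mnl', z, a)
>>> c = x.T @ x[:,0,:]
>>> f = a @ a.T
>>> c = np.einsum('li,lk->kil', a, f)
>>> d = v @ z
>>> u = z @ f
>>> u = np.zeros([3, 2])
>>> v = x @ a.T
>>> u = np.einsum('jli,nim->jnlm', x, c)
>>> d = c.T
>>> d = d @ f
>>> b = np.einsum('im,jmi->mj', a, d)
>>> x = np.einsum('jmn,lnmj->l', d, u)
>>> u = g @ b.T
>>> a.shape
(3, 7)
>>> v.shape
(2, 7, 3)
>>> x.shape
(2,)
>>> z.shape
(3, 3)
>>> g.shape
(3, 7, 3)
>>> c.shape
(3, 7, 3)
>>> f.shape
(3, 3)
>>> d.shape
(3, 7, 3)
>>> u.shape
(3, 7, 7)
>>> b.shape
(7, 3)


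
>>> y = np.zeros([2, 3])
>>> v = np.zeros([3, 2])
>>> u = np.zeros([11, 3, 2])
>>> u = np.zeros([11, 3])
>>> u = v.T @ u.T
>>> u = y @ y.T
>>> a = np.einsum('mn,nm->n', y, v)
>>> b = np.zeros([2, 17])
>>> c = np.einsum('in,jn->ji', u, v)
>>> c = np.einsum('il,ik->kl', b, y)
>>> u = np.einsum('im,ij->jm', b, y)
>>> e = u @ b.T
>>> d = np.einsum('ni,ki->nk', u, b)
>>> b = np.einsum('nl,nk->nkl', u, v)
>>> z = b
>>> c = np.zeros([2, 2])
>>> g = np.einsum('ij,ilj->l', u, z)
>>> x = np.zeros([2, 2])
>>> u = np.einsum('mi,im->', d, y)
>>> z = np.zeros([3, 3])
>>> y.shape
(2, 3)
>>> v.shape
(3, 2)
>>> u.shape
()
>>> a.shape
(3,)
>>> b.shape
(3, 2, 17)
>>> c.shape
(2, 2)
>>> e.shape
(3, 2)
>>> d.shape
(3, 2)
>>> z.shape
(3, 3)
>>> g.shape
(2,)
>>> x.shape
(2, 2)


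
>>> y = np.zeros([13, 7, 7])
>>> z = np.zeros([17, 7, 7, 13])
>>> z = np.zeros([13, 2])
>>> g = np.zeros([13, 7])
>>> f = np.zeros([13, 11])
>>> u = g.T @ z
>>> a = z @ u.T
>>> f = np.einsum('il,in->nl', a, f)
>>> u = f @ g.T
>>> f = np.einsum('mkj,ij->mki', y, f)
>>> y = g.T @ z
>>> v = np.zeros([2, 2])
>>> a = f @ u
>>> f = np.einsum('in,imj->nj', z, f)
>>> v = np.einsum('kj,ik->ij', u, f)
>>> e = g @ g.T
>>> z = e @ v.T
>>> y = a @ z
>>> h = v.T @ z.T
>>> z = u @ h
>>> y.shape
(13, 7, 2)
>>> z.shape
(11, 13)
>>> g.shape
(13, 7)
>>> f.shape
(2, 11)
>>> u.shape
(11, 13)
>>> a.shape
(13, 7, 13)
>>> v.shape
(2, 13)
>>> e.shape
(13, 13)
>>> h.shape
(13, 13)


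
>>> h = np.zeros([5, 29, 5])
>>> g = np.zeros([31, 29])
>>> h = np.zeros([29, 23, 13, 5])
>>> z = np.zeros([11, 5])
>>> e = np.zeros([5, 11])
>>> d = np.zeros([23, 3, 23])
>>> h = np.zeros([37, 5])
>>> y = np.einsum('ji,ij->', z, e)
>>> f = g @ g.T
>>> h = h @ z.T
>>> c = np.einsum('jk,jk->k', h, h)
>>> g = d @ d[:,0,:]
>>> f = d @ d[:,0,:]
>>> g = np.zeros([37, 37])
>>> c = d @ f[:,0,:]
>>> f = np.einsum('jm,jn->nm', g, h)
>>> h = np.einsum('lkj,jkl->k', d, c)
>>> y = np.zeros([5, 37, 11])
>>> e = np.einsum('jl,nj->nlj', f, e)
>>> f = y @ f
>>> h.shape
(3,)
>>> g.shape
(37, 37)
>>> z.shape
(11, 5)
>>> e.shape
(5, 37, 11)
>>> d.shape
(23, 3, 23)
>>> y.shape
(5, 37, 11)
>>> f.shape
(5, 37, 37)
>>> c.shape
(23, 3, 23)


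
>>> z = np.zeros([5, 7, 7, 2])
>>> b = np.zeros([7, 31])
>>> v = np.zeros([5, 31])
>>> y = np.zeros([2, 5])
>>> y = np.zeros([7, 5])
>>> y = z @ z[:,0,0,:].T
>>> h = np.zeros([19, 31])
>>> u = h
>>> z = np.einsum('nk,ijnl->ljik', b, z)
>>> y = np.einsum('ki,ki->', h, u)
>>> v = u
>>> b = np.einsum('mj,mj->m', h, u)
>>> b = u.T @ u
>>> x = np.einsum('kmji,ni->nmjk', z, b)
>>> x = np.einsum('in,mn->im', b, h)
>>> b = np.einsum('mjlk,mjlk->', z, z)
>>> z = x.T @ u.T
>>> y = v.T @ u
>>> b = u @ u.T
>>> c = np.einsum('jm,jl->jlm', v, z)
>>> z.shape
(19, 19)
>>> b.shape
(19, 19)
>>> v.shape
(19, 31)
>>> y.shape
(31, 31)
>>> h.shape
(19, 31)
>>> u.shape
(19, 31)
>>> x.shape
(31, 19)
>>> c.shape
(19, 19, 31)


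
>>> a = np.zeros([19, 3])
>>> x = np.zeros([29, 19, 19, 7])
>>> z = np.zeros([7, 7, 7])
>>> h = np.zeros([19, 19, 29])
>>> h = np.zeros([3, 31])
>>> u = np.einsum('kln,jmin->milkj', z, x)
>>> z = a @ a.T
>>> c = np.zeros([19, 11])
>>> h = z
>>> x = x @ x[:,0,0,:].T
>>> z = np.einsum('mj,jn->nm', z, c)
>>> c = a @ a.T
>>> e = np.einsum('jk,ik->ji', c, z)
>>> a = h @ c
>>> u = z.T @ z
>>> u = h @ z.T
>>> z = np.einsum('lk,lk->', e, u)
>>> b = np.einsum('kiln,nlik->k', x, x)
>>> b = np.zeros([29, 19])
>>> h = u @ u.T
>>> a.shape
(19, 19)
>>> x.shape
(29, 19, 19, 29)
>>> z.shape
()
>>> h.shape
(19, 19)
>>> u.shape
(19, 11)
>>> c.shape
(19, 19)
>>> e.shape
(19, 11)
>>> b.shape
(29, 19)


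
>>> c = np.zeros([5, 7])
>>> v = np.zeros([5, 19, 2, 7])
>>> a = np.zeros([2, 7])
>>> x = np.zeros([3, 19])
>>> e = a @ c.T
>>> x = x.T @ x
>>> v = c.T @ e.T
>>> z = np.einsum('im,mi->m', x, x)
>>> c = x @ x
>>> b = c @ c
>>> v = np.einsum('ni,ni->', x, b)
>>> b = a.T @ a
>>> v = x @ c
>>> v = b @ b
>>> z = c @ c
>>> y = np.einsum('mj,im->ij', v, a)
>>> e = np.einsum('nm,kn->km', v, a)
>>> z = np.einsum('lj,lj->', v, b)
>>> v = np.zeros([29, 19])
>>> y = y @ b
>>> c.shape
(19, 19)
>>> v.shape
(29, 19)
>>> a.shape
(2, 7)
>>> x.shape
(19, 19)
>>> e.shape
(2, 7)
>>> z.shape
()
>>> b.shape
(7, 7)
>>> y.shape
(2, 7)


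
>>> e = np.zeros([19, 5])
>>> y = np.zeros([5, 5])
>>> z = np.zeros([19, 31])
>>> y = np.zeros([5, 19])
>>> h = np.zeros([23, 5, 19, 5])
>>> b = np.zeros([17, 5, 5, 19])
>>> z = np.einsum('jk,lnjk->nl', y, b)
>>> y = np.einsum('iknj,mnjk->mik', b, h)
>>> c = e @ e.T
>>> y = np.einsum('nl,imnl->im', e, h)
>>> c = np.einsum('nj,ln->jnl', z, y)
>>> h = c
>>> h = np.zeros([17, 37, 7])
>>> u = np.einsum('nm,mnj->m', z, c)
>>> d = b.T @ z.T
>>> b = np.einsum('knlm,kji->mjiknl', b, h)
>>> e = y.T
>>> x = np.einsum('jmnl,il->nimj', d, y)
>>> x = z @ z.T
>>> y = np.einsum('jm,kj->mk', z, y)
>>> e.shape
(5, 23)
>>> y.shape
(17, 23)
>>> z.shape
(5, 17)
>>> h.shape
(17, 37, 7)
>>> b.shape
(19, 37, 7, 17, 5, 5)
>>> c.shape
(17, 5, 23)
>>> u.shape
(17,)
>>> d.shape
(19, 5, 5, 5)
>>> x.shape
(5, 5)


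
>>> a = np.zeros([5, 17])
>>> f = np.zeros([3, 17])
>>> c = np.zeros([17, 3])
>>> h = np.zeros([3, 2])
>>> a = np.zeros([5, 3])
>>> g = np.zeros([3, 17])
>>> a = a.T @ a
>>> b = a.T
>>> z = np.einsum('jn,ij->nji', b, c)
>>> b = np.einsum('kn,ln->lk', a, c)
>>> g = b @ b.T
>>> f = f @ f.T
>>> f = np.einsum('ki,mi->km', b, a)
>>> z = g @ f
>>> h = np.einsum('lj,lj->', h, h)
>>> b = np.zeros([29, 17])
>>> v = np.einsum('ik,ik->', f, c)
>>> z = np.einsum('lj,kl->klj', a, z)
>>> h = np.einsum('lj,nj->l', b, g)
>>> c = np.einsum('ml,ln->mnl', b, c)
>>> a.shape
(3, 3)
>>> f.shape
(17, 3)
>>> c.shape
(29, 3, 17)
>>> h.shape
(29,)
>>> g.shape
(17, 17)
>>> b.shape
(29, 17)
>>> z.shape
(17, 3, 3)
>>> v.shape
()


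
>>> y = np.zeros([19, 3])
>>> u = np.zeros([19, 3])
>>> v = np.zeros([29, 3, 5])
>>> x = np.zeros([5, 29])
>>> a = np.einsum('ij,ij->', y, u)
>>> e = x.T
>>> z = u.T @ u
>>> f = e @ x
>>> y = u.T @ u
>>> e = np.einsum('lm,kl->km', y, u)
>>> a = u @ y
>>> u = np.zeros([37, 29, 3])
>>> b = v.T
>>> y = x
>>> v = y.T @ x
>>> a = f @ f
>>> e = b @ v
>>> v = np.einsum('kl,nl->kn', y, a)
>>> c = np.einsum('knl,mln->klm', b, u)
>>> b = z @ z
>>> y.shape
(5, 29)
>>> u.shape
(37, 29, 3)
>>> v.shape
(5, 29)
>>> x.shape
(5, 29)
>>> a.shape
(29, 29)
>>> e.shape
(5, 3, 29)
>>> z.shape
(3, 3)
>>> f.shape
(29, 29)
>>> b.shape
(3, 3)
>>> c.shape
(5, 29, 37)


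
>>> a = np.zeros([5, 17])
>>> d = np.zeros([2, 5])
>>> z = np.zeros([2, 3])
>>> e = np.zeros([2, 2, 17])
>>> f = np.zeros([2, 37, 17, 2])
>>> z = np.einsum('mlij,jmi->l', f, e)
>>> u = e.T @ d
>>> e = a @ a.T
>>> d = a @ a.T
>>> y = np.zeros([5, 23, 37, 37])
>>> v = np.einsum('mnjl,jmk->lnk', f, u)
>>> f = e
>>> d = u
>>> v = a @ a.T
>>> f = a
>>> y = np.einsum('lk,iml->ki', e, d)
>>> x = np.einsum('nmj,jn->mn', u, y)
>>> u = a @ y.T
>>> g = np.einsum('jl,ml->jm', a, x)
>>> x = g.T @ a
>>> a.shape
(5, 17)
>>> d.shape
(17, 2, 5)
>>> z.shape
(37,)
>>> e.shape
(5, 5)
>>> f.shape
(5, 17)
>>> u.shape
(5, 5)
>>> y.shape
(5, 17)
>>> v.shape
(5, 5)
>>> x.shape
(2, 17)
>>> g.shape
(5, 2)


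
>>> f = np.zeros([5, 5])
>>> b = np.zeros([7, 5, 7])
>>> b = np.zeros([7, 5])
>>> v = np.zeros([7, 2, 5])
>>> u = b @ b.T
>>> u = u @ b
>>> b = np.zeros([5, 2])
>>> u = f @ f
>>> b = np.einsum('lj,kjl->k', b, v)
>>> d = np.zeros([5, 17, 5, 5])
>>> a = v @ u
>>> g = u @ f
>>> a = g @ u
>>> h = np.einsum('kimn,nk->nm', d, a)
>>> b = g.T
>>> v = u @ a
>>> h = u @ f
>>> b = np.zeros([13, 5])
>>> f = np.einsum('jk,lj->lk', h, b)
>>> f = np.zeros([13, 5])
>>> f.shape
(13, 5)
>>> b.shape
(13, 5)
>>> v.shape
(5, 5)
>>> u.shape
(5, 5)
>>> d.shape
(5, 17, 5, 5)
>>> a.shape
(5, 5)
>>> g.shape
(5, 5)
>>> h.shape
(5, 5)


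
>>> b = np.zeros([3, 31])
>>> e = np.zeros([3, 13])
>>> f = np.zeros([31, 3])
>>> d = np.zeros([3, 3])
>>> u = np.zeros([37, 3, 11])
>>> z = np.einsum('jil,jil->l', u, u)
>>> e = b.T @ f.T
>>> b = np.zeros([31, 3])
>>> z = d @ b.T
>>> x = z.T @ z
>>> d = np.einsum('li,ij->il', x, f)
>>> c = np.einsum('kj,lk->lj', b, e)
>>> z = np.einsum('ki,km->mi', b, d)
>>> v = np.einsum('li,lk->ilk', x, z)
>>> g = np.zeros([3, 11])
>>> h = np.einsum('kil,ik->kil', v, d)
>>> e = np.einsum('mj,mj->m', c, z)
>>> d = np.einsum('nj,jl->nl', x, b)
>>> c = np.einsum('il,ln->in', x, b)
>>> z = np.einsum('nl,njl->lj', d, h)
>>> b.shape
(31, 3)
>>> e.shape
(31,)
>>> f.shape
(31, 3)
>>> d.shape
(31, 3)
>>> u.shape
(37, 3, 11)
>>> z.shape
(3, 31)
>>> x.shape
(31, 31)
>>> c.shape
(31, 3)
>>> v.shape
(31, 31, 3)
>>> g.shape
(3, 11)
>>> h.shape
(31, 31, 3)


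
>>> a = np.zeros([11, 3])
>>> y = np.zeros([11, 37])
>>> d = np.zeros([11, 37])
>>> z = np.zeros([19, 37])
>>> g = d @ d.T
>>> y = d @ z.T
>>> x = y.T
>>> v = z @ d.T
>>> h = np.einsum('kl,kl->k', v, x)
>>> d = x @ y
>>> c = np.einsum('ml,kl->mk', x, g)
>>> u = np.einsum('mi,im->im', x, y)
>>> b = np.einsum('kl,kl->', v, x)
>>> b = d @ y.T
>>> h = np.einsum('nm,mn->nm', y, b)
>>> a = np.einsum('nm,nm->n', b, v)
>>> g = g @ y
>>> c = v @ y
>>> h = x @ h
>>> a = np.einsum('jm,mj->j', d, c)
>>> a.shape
(19,)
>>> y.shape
(11, 19)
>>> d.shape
(19, 19)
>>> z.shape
(19, 37)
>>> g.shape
(11, 19)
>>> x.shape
(19, 11)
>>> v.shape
(19, 11)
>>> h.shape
(19, 19)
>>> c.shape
(19, 19)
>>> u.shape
(11, 19)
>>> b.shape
(19, 11)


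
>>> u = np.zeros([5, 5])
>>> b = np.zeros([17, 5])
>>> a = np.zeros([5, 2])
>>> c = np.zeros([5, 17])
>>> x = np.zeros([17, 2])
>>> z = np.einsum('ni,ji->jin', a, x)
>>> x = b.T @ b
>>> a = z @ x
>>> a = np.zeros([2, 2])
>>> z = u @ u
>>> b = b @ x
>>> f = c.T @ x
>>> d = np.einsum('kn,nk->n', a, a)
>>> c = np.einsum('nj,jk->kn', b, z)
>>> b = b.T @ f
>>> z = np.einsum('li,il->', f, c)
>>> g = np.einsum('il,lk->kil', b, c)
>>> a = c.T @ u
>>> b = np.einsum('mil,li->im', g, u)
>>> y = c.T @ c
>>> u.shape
(5, 5)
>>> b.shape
(5, 17)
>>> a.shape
(17, 5)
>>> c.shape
(5, 17)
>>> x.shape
(5, 5)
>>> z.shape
()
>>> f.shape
(17, 5)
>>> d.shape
(2,)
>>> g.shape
(17, 5, 5)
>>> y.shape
(17, 17)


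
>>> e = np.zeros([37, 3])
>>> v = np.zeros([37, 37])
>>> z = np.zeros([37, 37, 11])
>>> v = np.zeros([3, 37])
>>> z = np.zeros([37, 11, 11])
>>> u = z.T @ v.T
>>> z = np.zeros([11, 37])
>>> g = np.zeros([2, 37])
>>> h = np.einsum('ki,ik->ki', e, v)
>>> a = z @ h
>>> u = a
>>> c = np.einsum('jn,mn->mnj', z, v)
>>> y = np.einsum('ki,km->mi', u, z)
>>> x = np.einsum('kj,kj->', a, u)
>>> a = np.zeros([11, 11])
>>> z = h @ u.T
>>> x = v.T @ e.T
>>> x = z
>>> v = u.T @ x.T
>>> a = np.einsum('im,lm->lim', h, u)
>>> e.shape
(37, 3)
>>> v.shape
(3, 37)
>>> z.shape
(37, 11)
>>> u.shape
(11, 3)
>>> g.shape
(2, 37)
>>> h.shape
(37, 3)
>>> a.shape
(11, 37, 3)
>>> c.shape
(3, 37, 11)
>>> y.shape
(37, 3)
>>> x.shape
(37, 11)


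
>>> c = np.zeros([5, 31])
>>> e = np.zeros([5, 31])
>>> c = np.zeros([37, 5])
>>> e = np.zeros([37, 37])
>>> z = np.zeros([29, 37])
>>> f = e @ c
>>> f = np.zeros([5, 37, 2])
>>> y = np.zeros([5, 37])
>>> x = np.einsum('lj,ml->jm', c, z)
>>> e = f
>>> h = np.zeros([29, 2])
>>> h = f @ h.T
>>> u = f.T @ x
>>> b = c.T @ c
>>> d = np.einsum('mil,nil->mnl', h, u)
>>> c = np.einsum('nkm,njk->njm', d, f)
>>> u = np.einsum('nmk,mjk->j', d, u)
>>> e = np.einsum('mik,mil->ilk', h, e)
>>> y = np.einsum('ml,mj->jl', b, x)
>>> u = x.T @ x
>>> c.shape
(5, 37, 29)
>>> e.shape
(37, 2, 29)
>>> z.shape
(29, 37)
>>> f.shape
(5, 37, 2)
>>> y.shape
(29, 5)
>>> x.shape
(5, 29)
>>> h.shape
(5, 37, 29)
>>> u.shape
(29, 29)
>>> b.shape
(5, 5)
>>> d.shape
(5, 2, 29)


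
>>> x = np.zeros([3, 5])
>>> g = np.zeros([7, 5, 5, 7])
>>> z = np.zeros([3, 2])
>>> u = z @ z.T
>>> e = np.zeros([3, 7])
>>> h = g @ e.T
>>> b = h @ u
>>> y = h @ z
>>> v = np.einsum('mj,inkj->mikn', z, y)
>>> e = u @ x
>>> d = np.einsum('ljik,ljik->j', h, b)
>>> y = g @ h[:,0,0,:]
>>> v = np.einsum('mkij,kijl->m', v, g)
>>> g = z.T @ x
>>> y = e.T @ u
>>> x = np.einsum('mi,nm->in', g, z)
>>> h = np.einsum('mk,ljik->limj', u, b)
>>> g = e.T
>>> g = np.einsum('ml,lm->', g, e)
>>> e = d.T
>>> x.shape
(5, 3)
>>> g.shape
()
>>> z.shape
(3, 2)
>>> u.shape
(3, 3)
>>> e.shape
(5,)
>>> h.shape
(7, 5, 3, 5)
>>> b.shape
(7, 5, 5, 3)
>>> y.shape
(5, 3)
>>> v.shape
(3,)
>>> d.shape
(5,)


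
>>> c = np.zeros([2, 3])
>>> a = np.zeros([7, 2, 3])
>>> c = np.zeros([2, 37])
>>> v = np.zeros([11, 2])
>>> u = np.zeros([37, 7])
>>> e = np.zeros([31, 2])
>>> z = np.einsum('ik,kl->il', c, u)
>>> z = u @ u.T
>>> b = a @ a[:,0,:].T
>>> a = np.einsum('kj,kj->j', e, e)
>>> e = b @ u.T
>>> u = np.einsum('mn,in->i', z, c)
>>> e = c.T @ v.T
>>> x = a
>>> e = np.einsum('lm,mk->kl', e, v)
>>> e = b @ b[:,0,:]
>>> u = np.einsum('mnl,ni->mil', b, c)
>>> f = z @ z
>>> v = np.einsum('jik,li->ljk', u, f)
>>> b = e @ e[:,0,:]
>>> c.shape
(2, 37)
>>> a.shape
(2,)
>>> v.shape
(37, 7, 7)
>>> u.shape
(7, 37, 7)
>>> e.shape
(7, 2, 7)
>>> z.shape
(37, 37)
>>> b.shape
(7, 2, 7)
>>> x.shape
(2,)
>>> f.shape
(37, 37)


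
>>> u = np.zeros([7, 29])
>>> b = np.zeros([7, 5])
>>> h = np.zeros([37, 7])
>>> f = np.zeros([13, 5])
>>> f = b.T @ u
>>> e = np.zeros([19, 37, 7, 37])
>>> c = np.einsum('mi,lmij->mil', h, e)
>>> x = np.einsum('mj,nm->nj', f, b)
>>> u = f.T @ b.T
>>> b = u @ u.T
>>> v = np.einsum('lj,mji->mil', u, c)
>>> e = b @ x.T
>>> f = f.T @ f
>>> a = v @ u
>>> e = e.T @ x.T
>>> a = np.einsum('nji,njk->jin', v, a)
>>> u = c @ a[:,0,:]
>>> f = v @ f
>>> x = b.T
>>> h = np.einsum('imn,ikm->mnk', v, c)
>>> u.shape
(37, 7, 37)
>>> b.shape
(29, 29)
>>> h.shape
(19, 29, 7)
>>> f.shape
(37, 19, 29)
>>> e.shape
(7, 7)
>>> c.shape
(37, 7, 19)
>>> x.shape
(29, 29)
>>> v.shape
(37, 19, 29)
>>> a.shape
(19, 29, 37)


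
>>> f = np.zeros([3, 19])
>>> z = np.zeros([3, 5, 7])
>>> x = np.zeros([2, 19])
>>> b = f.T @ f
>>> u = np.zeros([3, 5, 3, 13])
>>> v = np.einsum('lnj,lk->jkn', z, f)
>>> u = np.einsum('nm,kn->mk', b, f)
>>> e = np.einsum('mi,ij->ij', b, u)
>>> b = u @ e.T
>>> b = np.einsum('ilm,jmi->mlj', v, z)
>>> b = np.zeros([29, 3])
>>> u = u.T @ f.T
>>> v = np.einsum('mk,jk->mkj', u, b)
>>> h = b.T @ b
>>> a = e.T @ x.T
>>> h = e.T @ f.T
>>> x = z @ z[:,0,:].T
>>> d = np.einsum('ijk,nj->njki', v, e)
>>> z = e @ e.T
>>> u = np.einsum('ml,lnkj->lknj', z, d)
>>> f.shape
(3, 19)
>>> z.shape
(19, 19)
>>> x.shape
(3, 5, 3)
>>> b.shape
(29, 3)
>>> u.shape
(19, 29, 3, 3)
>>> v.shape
(3, 3, 29)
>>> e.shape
(19, 3)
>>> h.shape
(3, 3)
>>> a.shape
(3, 2)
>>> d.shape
(19, 3, 29, 3)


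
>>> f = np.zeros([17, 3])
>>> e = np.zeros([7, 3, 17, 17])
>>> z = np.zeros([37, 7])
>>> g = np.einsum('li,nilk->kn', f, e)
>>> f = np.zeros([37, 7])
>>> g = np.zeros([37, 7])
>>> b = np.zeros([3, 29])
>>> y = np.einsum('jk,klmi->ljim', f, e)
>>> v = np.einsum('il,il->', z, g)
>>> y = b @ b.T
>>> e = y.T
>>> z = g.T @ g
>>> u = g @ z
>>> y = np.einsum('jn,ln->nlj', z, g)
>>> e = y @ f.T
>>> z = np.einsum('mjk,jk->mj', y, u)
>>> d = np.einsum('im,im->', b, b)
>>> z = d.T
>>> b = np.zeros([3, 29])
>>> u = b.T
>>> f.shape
(37, 7)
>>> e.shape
(7, 37, 37)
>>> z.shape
()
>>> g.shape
(37, 7)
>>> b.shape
(3, 29)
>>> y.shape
(7, 37, 7)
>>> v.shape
()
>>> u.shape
(29, 3)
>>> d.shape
()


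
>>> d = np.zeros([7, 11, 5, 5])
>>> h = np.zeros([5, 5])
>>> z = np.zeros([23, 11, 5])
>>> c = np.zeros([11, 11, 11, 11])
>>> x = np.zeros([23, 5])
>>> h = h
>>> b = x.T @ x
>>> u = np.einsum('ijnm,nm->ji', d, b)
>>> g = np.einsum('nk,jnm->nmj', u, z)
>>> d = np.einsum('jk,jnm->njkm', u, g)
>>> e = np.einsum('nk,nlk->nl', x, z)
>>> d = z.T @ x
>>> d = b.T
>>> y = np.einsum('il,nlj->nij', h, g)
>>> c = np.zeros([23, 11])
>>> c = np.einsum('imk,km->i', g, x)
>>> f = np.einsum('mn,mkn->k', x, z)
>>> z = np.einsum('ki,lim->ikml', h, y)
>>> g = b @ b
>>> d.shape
(5, 5)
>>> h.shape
(5, 5)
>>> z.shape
(5, 5, 23, 11)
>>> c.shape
(11,)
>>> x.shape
(23, 5)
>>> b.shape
(5, 5)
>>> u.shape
(11, 7)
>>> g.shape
(5, 5)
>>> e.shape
(23, 11)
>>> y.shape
(11, 5, 23)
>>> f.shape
(11,)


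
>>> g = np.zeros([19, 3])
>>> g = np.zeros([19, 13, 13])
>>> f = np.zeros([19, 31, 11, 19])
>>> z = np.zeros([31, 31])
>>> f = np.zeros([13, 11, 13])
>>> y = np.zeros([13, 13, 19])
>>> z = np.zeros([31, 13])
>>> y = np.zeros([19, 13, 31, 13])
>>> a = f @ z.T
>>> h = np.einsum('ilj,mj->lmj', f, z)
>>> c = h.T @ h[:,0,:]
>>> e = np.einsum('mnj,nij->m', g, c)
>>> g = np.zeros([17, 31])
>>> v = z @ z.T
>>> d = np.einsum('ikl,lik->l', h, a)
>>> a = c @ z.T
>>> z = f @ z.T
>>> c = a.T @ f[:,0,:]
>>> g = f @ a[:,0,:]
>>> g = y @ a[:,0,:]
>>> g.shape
(19, 13, 31, 31)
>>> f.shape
(13, 11, 13)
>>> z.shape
(13, 11, 31)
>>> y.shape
(19, 13, 31, 13)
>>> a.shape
(13, 31, 31)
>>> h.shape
(11, 31, 13)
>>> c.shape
(31, 31, 13)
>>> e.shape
(19,)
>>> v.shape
(31, 31)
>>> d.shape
(13,)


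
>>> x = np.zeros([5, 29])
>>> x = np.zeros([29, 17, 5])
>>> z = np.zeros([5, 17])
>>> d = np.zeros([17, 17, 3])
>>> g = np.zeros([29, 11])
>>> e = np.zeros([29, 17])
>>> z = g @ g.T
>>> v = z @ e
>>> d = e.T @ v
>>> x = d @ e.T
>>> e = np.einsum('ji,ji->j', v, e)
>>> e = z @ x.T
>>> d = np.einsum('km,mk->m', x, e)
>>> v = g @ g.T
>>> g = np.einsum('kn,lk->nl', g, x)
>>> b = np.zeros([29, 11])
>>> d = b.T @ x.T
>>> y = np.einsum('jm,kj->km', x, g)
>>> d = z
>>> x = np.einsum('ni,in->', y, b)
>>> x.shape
()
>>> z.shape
(29, 29)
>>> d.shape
(29, 29)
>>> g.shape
(11, 17)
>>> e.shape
(29, 17)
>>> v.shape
(29, 29)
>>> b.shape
(29, 11)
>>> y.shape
(11, 29)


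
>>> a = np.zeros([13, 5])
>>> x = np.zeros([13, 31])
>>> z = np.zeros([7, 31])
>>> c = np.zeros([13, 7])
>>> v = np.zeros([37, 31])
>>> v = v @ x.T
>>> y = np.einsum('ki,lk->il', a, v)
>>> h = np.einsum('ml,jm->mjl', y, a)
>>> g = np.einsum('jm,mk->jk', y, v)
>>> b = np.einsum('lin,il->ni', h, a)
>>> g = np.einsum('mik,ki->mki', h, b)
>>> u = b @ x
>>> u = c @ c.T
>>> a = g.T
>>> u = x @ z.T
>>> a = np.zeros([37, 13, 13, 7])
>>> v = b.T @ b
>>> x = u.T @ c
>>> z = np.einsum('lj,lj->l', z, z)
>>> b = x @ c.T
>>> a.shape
(37, 13, 13, 7)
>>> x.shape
(7, 7)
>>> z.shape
(7,)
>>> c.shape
(13, 7)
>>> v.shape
(13, 13)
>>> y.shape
(5, 37)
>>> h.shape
(5, 13, 37)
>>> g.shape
(5, 37, 13)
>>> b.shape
(7, 13)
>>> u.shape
(13, 7)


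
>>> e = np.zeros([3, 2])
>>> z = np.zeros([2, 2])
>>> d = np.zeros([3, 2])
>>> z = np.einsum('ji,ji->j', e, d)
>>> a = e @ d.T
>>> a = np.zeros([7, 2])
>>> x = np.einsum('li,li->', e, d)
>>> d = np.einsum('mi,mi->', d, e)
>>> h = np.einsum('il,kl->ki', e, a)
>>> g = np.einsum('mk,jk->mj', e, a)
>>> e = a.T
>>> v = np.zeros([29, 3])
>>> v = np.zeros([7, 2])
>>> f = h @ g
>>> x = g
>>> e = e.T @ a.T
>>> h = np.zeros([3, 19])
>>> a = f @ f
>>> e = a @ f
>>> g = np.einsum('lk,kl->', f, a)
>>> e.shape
(7, 7)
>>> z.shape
(3,)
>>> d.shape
()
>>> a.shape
(7, 7)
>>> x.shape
(3, 7)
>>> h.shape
(3, 19)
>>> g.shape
()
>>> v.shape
(7, 2)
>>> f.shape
(7, 7)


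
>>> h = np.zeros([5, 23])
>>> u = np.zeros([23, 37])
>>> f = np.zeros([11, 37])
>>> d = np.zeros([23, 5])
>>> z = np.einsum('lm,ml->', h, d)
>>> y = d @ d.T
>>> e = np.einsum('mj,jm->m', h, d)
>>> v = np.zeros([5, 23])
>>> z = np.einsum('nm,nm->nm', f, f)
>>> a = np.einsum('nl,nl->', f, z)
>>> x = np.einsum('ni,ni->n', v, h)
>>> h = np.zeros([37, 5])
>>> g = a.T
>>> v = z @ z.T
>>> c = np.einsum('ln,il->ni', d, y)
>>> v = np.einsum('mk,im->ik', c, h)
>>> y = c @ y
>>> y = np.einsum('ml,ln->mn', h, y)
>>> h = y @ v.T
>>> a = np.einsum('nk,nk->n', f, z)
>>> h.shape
(37, 37)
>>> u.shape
(23, 37)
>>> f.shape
(11, 37)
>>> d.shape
(23, 5)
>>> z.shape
(11, 37)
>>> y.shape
(37, 23)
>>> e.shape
(5,)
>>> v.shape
(37, 23)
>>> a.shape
(11,)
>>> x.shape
(5,)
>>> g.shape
()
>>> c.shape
(5, 23)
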